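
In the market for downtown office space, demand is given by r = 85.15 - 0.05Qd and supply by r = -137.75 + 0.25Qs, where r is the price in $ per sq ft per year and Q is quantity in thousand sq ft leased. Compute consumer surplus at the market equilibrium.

Consumer surplus = 13801.225

Solving each curve for Q: Qd = 1703 - 20r and Qs = 551 + 4r.
The market clears where 1703 - 20r = 551 + 4r. Rearranging, 24r = 1152, hence r* = 48.
Plugging r* into demand: Q* = 1703 - 20(48) = 743.
Demand choke price (Qd = 0): r = 1703/20 = 85.15. Consumer surplus = ½ × (85.15 - 48) × 743 = 13801.225.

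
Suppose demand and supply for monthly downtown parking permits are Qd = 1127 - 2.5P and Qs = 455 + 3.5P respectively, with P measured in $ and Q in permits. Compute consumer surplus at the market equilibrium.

The market clears where 1127 - 2.5P = 455 + 3.5P. Rearranging, 6P = 672, hence P* = 112.
Plugging P* into demand: Q* = 1127 - 2.5(112) = 847.
Demand choke price (Qd = 0): P = 1127/2.5 = 450.8. Consumer surplus = ½ × (450.8 - 112) × 847 = 143481.8.

Consumer surplus = 143481.8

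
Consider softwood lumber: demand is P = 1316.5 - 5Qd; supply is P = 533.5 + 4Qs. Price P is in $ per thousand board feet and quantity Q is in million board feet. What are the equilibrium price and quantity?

Rewriting in direct form: Qd = 263.3 - 0.2P and Qs = -133.375 + 0.25P.
Set Qd = Qs: 263.3 - 0.2P = -133.375 + 0.25P, so 396.675 = 0.45P and P* = 881.5.
Plugging P* into demand: Q* = 263.3 - 0.2(881.5) = 87.

P* = 881.5, Q* = 87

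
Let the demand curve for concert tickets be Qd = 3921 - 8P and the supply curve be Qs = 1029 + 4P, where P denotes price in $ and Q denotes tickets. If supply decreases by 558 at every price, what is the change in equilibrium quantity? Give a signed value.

ΔQ = -372

Set Qd = Qs: 3921 - 8P = 1029 + 4P, so 2892 = 12P and P* = 241.
From the demand curve, Q* = 3921 - 8(241) = 1993.
After the shift, supply is Qs = 471 + 4P.
New equilibrium: 3450 = 12P, so P = 287.5 and Q = 1621.
ΔQ = 1621 - 1993 = -372.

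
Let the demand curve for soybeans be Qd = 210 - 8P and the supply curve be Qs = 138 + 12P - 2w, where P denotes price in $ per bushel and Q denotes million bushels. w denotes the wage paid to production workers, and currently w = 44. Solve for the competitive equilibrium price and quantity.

P* = 8, Q* = 146

With w = 44, supply is Qs = 50 + 12P.
At equilibrium Qd = Qs, so 210 - 8P = 50 + 12P; collecting terms, 160 = 20P and P* = 8.
Plugging P* into demand: Q* = 210 - 8(8) = 146.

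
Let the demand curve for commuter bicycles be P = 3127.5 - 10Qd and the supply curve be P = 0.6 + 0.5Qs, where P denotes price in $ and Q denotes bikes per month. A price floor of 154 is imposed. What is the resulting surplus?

Inverting to quantity form: Qd = 312.75 - 0.1P and Qs = -1.2 + 2P.
At P = 154: Qd = 297.35 and Qs = 306.8.
Surplus = Qs - Qd = 306.8 - 297.35 = 9.45.

Surplus = 9.45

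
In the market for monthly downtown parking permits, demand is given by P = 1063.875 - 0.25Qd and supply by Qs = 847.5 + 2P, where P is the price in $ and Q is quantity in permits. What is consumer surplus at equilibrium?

Rewriting in direct form: Qd = 4255.5 - 4P.
At equilibrium Qd = Qs, so 4255.5 - 4P = 847.5 + 2P; collecting terms, 3408 = 6P and P* = 568.
From the demand curve, Q* = 4255.5 - 4(568) = 1983.5.
Demand choke price (Qd = 0): P = 4255.5/4 = 1063.875. Consumer surplus = ½ × (1063.875 - 568) × 1983.5 = 491784.03125.

Consumer surplus = 491784.03125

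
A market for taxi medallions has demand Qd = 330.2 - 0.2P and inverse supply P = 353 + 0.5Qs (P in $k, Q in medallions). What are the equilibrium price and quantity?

P* = 471, Q* = 236

In direct form, Qs = -706 + 2P.
At equilibrium Qd = Qs, so 330.2 - 0.2P = -706 + 2P; collecting terms, 1036.2 = 2.2P and P* = 471.
Plugging P* into demand: Q* = 330.2 - 0.2(471) = 236.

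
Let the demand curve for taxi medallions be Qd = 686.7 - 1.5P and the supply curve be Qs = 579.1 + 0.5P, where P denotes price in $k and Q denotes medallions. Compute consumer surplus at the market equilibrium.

The market clears where 686.7 - 1.5P = 579.1 + 0.5P. Rearranging, 2P = 107.6, hence P* = 53.8.
Substitute back: Q* = 686.7 - 1.5(53.8) = 606.
Demand choke price (Qd = 0): P = 686.7/1.5 = 457.8. Consumer surplus = ½ × (457.8 - 53.8) × 606 = 122412.

Consumer surplus = 122412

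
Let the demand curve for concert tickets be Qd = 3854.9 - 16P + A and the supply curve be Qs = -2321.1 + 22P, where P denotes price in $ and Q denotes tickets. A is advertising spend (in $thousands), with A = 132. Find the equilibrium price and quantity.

P* = 166, Q* = 1330.9

With A = 132, demand is Qd = 3986.9 - 16P.
At equilibrium Qd = Qs, so 3986.9 - 16P = -2321.1 + 22P; collecting terms, 6308 = 38P and P* = 166.
Substitute back: Q* = 3986.9 - 16(166) = 1330.9.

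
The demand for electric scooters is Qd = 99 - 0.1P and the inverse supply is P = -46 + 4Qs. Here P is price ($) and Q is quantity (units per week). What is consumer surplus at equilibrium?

Rewriting in direct form: Qs = 11.5 + 0.25P.
The market clears where 99 - 0.1P = 11.5 + 0.25P. Rearranging, 0.35P = 87.5, hence P* = 250.
Plugging P* into demand: Q* = 99 - 0.1(250) = 74.
Demand choke price (Qd = 0): P = 99/0.1 = 990. Consumer surplus = ½ × (990 - 250) × 74 = 27380.

Consumer surplus = 27380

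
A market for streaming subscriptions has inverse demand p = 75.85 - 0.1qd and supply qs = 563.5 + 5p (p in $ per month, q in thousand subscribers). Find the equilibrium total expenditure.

Total expenditure = 8170.5

Inverting to quantity form: qd = 758.5 - 10p.
Set qd = qs: 758.5 - 10p = 563.5 + 5p, so 195 = 15p and p* = 13.
Plugging p* into demand: q* = 758.5 - 10(13) = 628.5.
Total expenditure = p* × q* = 13 × 628.5 = 8170.5.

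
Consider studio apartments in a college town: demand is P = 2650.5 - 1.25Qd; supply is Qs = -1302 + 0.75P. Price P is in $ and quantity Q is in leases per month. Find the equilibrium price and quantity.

P* = 2208, Q* = 354

In direct form, Qd = 2120.4 - 0.8P.
Set Qd = Qs: 2120.4 - 0.8P = -1302 + 0.75P, so 3422.4 = 1.55P and P* = 2208.
Substitute back: Q* = 2120.4 - 0.8(2208) = 354.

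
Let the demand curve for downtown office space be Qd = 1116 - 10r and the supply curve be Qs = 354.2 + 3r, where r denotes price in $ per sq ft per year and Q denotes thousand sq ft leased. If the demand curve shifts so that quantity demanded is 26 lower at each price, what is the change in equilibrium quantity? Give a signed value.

Set Qd = Qs: 1116 - 10r = 354.2 + 3r, so 761.8 = 13r and r* = 58.6.
Plugging r* into demand: Q* = 1116 - 10(58.6) = 530.
After the shift, demand is Qd = 1090 - 10r.
Re-solving, 13r = 735.8 gives r = 56.6 and Q = 524.
ΔQ = 524 - 530 = -6.

ΔQ = -6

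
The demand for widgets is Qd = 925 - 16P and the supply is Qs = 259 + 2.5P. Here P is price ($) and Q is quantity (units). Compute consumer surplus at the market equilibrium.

Consumer surplus = 3806.28125

Set Qd = Qs: 925 - 16P = 259 + 2.5P, so 666 = 18.5P and P* = 36.
Plugging P* into demand: Q* = 925 - 16(36) = 349.
Demand choke price (Qd = 0): P = 925/16 = 57.8125. Consumer surplus = ½ × (57.8125 - 36) × 349 = 3806.28125.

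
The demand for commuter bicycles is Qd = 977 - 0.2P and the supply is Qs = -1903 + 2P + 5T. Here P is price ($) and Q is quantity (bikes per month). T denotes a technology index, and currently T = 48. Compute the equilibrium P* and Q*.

With T = 48, supply is Qs = -1663 + 2P.
At equilibrium Qd = Qs, so 977 - 0.2P = -1663 + 2P; collecting terms, 2640 = 2.2P and P* = 1200.
Substitute back: Q* = 977 - 0.2(1200) = 737.

P* = 1200, Q* = 737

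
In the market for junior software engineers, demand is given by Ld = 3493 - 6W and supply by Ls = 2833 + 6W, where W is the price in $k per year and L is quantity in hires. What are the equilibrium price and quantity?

At equilibrium Ld = Ls, so 3493 - 6W = 2833 + 6W; collecting terms, 660 = 12W and W* = 55.
Then L* = 3493 - 6(55) = 3163.

W* = 55, L* = 3163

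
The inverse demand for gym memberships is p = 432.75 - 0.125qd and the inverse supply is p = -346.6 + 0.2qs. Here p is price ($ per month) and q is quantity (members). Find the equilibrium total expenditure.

Total expenditure = 318934

Inverting to quantity form: qd = 3462 - 8p and qs = 1733 + 5p.
Set qd = qs: 3462 - 8p = 1733 + 5p, so 1729 = 13p and p* = 133.
From the demand curve, q* = 3462 - 8(133) = 2398.
Total expenditure = p* × q* = 133 × 2398 = 318934.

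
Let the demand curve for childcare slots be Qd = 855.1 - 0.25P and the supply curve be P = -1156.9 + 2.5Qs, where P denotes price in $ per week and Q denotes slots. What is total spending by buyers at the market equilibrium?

Total spending by buyers = 425055.12

Inverting to quantity form: Qs = 462.76 + 0.4P.
Equating demand and supply, 855.1 - 0.25P = 462.76 + 0.4P gives 0.65P = 392.34, so P* = 603.6.
From the demand curve, Q* = 855.1 - 0.25(603.6) = 704.2.
Total spending by buyers = P* × Q* = 603.6 × 704.2 = 425055.12.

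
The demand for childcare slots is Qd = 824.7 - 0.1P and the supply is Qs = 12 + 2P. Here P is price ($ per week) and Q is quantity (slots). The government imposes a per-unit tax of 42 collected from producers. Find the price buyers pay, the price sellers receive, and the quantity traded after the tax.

With a tax of 42 on producers, they supply based on the net price P_s = P_b - 42, so Qs = -72 + 2P_b.
Equate demand and the shifted supply: 824.7 - 0.1P_b = -72 + 2P_b, giving 2.1P_b = 896.7, so P_b = 427.
So P_s = 385 and the quantity traded is Q = 824.7 - 0.1(427) = 782.

P_b = 427, P_s = 385, Q = 782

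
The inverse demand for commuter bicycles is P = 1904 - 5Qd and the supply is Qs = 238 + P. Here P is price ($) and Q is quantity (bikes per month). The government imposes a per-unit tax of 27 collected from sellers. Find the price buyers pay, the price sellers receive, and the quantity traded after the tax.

Solving each curve for Q: Qd = 380.8 - 0.2P.
Sellers keep P_s = P_b - 27 per unit, so supply in terms of the buyer price is Qs = 211 + P_b.
Market clearing requires 380.8 - 0.2P_b = 211 + P_b; hence 169.8 = 1.2P_b and P_b = 141.5.
So P_s = 114.5 and the quantity traded is Q = 380.8 - 0.2(141.5) = 352.5.

P_b = 141.5, P_s = 114.5, Q = 352.5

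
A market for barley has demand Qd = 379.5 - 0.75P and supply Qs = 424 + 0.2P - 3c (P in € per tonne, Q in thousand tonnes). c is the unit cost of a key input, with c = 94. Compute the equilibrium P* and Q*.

P* = 250, Q* = 192

With c = 94, supply is Qs = 142 + 0.2P.
Equating demand and supply, 379.5 - 0.75P = 142 + 0.2P gives 0.95P = 237.5, so P* = 250.
Plugging P* into demand: Q* = 379.5 - 0.75(250) = 192.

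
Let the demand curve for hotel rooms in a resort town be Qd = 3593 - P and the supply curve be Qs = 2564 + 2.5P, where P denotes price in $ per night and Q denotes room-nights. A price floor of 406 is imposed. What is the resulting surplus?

Surplus = 392

With P fixed at 406, quantity demanded is 3187 and quantity supplied is 3579.
Surplus = Qs - Qd = 3579 - 3187 = 392.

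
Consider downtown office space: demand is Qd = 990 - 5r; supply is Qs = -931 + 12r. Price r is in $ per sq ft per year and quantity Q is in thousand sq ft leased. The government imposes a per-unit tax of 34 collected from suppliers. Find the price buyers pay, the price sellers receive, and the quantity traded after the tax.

With a tax of 34 on suppliers, they supply based on the net price r_s = r_b - 34, so Qs = -1339 + 12r_b.
Set Qd = Qs: 990 - 5r_b = -1339 + 12r_b, so 2329 = 17r_b and r_b = 137.
Then r_s = 137 - 34 = 103 and Q = 990 - 5(137) = 305.

r_b = 137, r_s = 103, Q = 305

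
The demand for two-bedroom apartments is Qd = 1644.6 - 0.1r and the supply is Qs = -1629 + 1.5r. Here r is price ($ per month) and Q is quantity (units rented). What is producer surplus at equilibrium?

The market clears where 1644.6 - 0.1r = -1629 + 1.5r. Rearranging, 1.6r = 3273.6, hence r* = 2046.
From the demand curve, Q* = 1644.6 - 0.1(2046) = 1440.
Supply choke price (Qs = 0): r = 1086. Producer surplus = ½ × (2046 - 1086) × 1440 = 691200.

Producer surplus = 691200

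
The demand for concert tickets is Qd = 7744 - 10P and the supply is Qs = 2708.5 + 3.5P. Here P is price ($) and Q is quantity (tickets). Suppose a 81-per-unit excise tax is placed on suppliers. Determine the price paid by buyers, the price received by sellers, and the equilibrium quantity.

The tax drives a wedge P_b - P_s = 81. Substituting P_s = P_b - 81 into supply: Qs = 2425 + 3.5P_b.
Set Qd = Qs: 7744 - 10P_b = 2425 + 3.5P_b, so 5319 = 13.5P_b and P_b = 394.
Then P_s = 394 - 81 = 313 and Q = 7744 - 10(394) = 3804.

P_b = 394, P_s = 313, Q = 3804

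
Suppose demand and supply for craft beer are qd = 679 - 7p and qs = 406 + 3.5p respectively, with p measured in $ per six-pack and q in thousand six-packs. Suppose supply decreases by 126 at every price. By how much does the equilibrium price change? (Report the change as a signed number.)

The market clears where 679 - 7p = 406 + 3.5p. Rearranging, 10.5p = 273, hence p* = 26.
From the demand curve, q* = 679 - 7(26) = 497.
After the shift, supply is qs = 280 + 3.5p.
New equilibrium: 399 = 10.5p, so p = 38 and q = 413.
Δp = 38 - 26 = 12.

Δp = 12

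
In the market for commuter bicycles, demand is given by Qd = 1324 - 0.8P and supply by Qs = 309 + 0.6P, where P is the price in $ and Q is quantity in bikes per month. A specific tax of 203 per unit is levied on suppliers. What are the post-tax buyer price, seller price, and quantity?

Suppliers keep P_s = P_b - 203 per unit, so supply in terms of the buyer price is Qs = 187.2 + 0.6P_b.
Market clearing requires 1324 - 0.8P_b = 187.2 + 0.6P_b; hence 1136.8 = 1.4P_b and P_b = 812.
So P_s = 609 and the quantity traded is Q = 1324 - 0.8(812) = 674.4.

P_b = 812, P_s = 609, Q = 674.4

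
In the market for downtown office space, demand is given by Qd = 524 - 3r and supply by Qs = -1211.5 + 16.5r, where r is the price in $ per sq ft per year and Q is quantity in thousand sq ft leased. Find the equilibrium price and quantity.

r* = 89, Q* = 257

Equating demand and supply, 524 - 3r = -1211.5 + 16.5r gives 19.5r = 1735.5, so r* = 89.
Plugging r* into demand: Q* = 524 - 3(89) = 257.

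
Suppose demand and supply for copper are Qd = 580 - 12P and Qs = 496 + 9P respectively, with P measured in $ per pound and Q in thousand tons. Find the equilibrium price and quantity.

P* = 4, Q* = 532

Set Qd = Qs: 580 - 12P = 496 + 9P, so 84 = 21P and P* = 4.
Then Q* = 580 - 12(4) = 532.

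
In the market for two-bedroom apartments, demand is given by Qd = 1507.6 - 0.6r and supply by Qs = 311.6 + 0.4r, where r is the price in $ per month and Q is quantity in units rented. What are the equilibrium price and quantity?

r* = 1196, Q* = 790

At equilibrium Qd = Qs, so 1507.6 - 0.6r = 311.6 + 0.4r; collecting terms, 1196 = r and r* = 1196.
Substitute back: Q* = 1507.6 - 0.6(1196) = 790.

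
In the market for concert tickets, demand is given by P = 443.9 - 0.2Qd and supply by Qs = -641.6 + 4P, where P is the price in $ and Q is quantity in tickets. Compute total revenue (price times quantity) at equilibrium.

Total revenue = 200277

Rewriting in direct form: Qd = 2219.5 - 5P.
At equilibrium Qd = Qs, so 2219.5 - 5P = -641.6 + 4P; collecting terms, 2861.1 = 9P and P* = 317.9.
Substitute back: Q* = 2219.5 - 5(317.9) = 630.
Total revenue = P* × Q* = 317.9 × 630 = 200277.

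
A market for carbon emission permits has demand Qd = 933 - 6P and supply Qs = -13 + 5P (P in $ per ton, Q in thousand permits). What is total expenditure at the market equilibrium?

The market clears where 933 - 6P = -13 + 5P. Rearranging, 11P = 946, hence P* = 86.
Plugging P* into demand: Q* = 933 - 6(86) = 417.
Total expenditure = P* × Q* = 86 × 417 = 35862.

Total expenditure = 35862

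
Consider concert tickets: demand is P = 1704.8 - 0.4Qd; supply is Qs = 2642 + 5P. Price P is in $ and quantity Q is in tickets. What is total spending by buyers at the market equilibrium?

Total spending by buyers = 803952

Solving each curve for Q: Qd = 4262 - 2.5P.
Set Qd = Qs: 4262 - 2.5P = 2642 + 5P, so 1620 = 7.5P and P* = 216.
Then Q* = 4262 - 2.5(216) = 3722.
Total spending by buyers = P* × Q* = 216 × 3722 = 803952.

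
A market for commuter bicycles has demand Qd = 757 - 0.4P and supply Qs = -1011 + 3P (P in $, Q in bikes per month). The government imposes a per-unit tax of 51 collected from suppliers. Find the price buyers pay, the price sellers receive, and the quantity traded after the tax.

P_b = 565, P_s = 514, Q = 531

Suppliers keep P_s = P_b - 51 per unit, so supply in terms of the buyer price is Qs = -1164 + 3P_b.
Set Qd = Qs: 757 - 0.4P_b = -1164 + 3P_b, so 1921 = 3.4P_b and P_b = 565.
So P_s = 514 and the quantity traded is Q = 757 - 0.4(565) = 531.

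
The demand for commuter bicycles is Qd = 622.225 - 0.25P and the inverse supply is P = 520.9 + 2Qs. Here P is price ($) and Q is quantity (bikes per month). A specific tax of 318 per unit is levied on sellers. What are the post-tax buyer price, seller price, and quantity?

P_b = 1388.9, P_s = 1070.9, Q = 275

Rewriting in direct form: Qs = -260.45 + 0.5P.
With a tax of 318 on sellers, they supply based on the net price P_s = P_b - 318, so Qs = -419.45 + 0.5P_b.
Set Qd = Qs: 622.225 - 0.25P_b = -419.45 + 0.5P_b, so 1041.675 = 0.75P_b and P_b = 1388.9.
So P_s = 1070.9 and the quantity traded is Q = 622.225 - 0.25(1388.9) = 275.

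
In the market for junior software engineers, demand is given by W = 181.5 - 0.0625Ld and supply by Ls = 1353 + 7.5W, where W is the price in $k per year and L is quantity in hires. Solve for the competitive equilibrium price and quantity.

Solving each curve for L: Ld = 2904 - 16W.
Set Ld = Ls: 2904 - 16W = 1353 + 7.5W, so 1551 = 23.5W and W* = 66.
Substitute back: L* = 2904 - 16(66) = 1848.

W* = 66, L* = 1848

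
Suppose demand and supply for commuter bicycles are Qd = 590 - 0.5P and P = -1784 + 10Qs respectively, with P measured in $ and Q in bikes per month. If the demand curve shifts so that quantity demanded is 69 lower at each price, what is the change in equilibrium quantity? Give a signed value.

ΔQ = -11.5

Rewriting in direct form: Qs = 178.4 + 0.1P.
Set Qd = Qs: 590 - 0.5P = 178.4 + 0.1P, so 411.6 = 0.6P and P* = 686.
Plugging P* into demand: Q* = 590 - 0.5(686) = 247.
After the shift, demand is Qd = 521 - 0.5P.
The new intersection has 342.6 = 0.6P, i.e. P = 571, Q = 235.5.
ΔQ = 235.5 - 247 = -11.5.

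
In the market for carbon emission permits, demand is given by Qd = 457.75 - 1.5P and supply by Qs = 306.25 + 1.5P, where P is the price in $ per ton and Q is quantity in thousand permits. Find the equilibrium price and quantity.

Set Qd = Qs: 457.75 - 1.5P = 306.25 + 1.5P, so 151.5 = 3P and P* = 50.5.
Plugging P* into demand: Q* = 457.75 - 1.5(50.5) = 382.

P* = 50.5, Q* = 382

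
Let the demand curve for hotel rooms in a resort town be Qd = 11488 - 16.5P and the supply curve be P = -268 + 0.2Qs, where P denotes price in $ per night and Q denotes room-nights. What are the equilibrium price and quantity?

Rewriting in direct form: Qs = 1340 + 5P.
Equating demand and supply, 11488 - 16.5P = 1340 + 5P gives 21.5P = 10148, so P* = 472.
Then Q* = 11488 - 16.5(472) = 3700.

P* = 472, Q* = 3700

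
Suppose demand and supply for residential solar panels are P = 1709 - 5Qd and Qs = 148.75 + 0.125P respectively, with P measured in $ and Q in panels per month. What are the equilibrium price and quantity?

P* = 594, Q* = 223

Rewriting in direct form: Qd = 341.8 - 0.2P.
Set Qd = Qs: 341.8 - 0.2P = 148.75 + 0.125P, so 193.05 = 0.325P and P* = 594.
Substitute back: Q* = 341.8 - 0.2(594) = 223.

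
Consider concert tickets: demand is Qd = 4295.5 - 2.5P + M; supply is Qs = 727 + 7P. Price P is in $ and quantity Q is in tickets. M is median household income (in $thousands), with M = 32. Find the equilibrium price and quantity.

P* = 379, Q* = 3380

With M = 32, demand is Qd = 4327.5 - 2.5P.
The market clears where 4327.5 - 2.5P = 727 + 7P. Rearranging, 9.5P = 3600.5, hence P* = 379.
Plugging P* into demand: Q* = 4327.5 - 2.5(379) = 3380.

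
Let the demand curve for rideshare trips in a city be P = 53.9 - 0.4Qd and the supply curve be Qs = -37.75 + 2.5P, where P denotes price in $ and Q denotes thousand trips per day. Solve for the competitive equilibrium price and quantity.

P* = 34.5, Q* = 48.5

In direct form, Qd = 134.75 - 2.5P.
Equating demand and supply, 134.75 - 2.5P = -37.75 + 2.5P gives 5P = 172.5, so P* = 34.5.
From the demand curve, Q* = 134.75 - 2.5(34.5) = 48.5.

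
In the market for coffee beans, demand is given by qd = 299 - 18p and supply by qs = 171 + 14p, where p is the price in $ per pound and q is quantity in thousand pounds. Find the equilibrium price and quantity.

Equating demand and supply, 299 - 18p = 171 + 14p gives 32p = 128, so p* = 4.
From the demand curve, q* = 299 - 18(4) = 227.

p* = 4, q* = 227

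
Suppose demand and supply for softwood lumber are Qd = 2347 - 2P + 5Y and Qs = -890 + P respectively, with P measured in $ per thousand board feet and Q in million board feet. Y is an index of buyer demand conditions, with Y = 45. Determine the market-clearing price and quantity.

P* = 1154, Q* = 264

With Y = 45, demand is Qd = 2572 - 2P.
Equating demand and supply, 2572 - 2P = -890 + P gives 3P = 3462, so P* = 1154.
Substitute back: Q* = 2572 - 2(1154) = 264.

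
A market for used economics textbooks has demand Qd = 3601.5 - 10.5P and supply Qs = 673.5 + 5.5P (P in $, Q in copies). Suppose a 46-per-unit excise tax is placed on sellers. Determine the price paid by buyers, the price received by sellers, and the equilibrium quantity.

P_b = 198.8125, P_s = 152.8125, Q = 1513.96875

Sellers keep P_s = P_b - 46 per unit, so supply in terms of the buyer price is Qs = 420.5 + 5.5P_b.
Market clearing requires 3601.5 - 10.5P_b = 420.5 + 5.5P_b; hence 3181 = 16P_b and P_b = 198.8125.
Then P_s = 198.8125 - 46 = 152.8125 and Q = 3601.5 - 10.5(198.8125) = 1513.96875.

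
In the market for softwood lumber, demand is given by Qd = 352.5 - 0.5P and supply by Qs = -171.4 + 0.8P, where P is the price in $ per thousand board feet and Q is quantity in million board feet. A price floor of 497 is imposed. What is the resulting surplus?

Surplus = 122.2

With P fixed at 497, quantity demanded is 104 and quantity supplied is 226.2.
Surplus = Qs - Qd = 226.2 - 104 = 122.2.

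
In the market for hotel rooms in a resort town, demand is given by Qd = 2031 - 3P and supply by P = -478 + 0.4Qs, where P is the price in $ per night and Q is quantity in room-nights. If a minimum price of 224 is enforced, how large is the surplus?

In direct form, Qs = 1195 + 2.5P.
Evaluating both curves at the floor price 224 gives Qd = 1359, Qs = 1755.
Surplus = Qs - Qd = 1755 - 1359 = 396.

Surplus = 396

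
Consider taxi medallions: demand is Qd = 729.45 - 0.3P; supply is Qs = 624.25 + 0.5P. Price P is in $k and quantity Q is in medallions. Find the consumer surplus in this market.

Set Qd = Qs: 729.45 - 0.3P = 624.25 + 0.5P, so 105.2 = 0.8P and P* = 131.5.
Plugging P* into demand: Q* = 729.45 - 0.3(131.5) = 690.
Demand choke price (Qd = 0): P = 729.45/0.3 = 2431.5. Consumer surplus = ½ × (2431.5 - 131.5) × 690 = 793500.

Consumer surplus = 793500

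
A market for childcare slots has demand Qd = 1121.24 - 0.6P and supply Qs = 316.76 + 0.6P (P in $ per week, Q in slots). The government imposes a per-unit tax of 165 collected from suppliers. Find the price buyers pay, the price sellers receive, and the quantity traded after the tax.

P_b = 752.9, P_s = 587.9, Q = 669.5

The tax drives a wedge P_b - P_s = 165. Substituting P_s = P_b - 165 into supply: Qs = 217.76 + 0.6P_b.
Equate demand and the shifted supply: 1121.24 - 0.6P_b = 217.76 + 0.6P_b, giving 1.2P_b = 903.48, so P_b = 752.9.
Then P_s = 752.9 - 165 = 587.9 and Q = 1121.24 - 0.6(752.9) = 669.5.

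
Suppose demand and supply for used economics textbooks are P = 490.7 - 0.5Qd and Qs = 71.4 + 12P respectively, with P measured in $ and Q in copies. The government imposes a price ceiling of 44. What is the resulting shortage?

Shortage = 294

Rewriting in direct form: Qd = 981.4 - 2P.
Evaluating both curves at the ceiling price 44 gives Qd = 893.4, Qs = 599.4.
Shortage = Qd - Qs = 893.4 - 599.4 = 294.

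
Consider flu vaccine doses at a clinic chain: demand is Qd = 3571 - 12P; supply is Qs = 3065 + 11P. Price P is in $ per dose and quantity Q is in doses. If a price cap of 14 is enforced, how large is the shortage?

Shortage = 184

Evaluating both curves at the ceiling price 14 gives Qd = 3403, Qs = 3219.
Shortage = Qd - Qs = 3403 - 3219 = 184.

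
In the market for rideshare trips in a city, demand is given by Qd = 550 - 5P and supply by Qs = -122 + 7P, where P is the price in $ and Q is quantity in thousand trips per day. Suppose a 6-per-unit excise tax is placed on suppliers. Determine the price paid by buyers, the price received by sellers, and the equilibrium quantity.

P_b = 59.5, P_s = 53.5, Q = 252.5

With a tax of 6 on suppliers, they supply based on the net price P_s = P_b - 6, so Qs = -164 + 7P_b.
Set Qd = Qs: 550 - 5P_b = -164 + 7P_b, so 714 = 12P_b and P_b = 59.5.
So P_s = 53.5 and the quantity traded is Q = 550 - 5(59.5) = 252.5.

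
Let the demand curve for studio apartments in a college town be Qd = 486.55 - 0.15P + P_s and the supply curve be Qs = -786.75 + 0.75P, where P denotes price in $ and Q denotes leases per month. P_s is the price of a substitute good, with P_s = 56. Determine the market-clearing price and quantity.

With P_s = 56, demand is Qd = 542.55 - 0.15P.
Set Qd = Qs: 542.55 - 0.15P = -786.75 + 0.75P, so 1329.3 = 0.9P and P* = 1477.
Substitute back: Q* = 542.55 - 0.15(1477) = 321.

P* = 1477, Q* = 321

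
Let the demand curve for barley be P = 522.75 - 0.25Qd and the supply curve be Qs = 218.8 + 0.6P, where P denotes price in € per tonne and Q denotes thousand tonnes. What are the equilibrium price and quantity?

In direct form, Qd = 2091 - 4P.
At equilibrium Qd = Qs, so 2091 - 4P = 218.8 + 0.6P; collecting terms, 1872.2 = 4.6P and P* = 407.
Substitute back: Q* = 2091 - 4(407) = 463.

P* = 407, Q* = 463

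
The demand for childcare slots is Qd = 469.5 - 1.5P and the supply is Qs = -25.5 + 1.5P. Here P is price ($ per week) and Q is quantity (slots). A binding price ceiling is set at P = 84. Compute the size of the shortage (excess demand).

Shortage = 243

With P fixed at 84, quantity demanded is 343.5 and quantity supplied is 100.5.
Shortage = Qd - Qs = 343.5 - 100.5 = 243.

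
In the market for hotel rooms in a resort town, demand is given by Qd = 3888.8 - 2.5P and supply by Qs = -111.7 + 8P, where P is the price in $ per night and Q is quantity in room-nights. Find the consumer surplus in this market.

Consumer surplus = 1724371.538

Equating demand and supply, 3888.8 - 2.5P = -111.7 + 8P gives 10.5P = 4000.5, so P* = 381.
From the demand curve, Q* = 3888.8 - 2.5(381) = 2936.3.
Demand choke price (Qd = 0): P = 3888.8/2.5 = 1555.52. Consumer surplus = ½ × (1555.52 - 381) × 2936.3 = 1724371.538.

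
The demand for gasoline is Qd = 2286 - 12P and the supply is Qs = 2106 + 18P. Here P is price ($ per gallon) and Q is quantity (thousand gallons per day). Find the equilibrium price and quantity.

Set Qd = Qs: 2286 - 12P = 2106 + 18P, so 180 = 30P and P* = 6.
Substitute back: Q* = 2286 - 12(6) = 2214.

P* = 6, Q* = 2214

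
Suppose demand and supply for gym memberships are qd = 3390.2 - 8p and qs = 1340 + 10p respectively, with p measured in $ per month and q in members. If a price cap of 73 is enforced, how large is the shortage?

Evaluating both curves at the ceiling price 73 gives qd = 2806.2, qs = 2070.
Shortage = qd - qs = 2806.2 - 2070 = 736.2.

Shortage = 736.2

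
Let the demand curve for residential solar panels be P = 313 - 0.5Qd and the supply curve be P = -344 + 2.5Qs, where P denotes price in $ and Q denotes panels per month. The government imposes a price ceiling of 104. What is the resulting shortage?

Shortage = 238.8

Solving each curve for Q: Qd = 626 - 2P and Qs = 137.6 + 0.4P.
At P = 104: Qd = 418 and Qs = 179.2.
Shortage = Qd - Qs = 418 - 179.2 = 238.8.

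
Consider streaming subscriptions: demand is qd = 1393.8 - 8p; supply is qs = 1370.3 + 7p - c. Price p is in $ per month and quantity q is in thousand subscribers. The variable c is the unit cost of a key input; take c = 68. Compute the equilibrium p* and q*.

p* = 6.1, q* = 1345

With c = 68, supply is qs = 1302.3 + 7p.
At equilibrium qd = qs, so 1393.8 - 8p = 1302.3 + 7p; collecting terms, 91.5 = 15p and p* = 6.1.
Plugging p* into demand: q* = 1393.8 - 8(6.1) = 1345.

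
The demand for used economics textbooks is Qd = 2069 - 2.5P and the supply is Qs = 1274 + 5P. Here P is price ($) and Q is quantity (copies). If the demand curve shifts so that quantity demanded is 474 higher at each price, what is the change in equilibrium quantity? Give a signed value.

Equating demand and supply, 2069 - 2.5P = 1274 + 5P gives 7.5P = 795, so P* = 106.
From the demand curve, Q* = 2069 - 2.5(106) = 1804.
After the shift, demand is Qd = 2543 - 2.5P.
New equilibrium: 1269 = 7.5P, so P = 169.2 and Q = 2120.
ΔQ = 2120 - 1804 = 316.

ΔQ = 316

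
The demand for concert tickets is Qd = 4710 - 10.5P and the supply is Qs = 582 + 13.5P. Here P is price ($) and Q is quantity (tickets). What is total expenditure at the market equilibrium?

Total expenditure = 499488

The market clears where 4710 - 10.5P = 582 + 13.5P. Rearranging, 24P = 4128, hence P* = 172.
Substitute back: Q* = 4710 - 10.5(172) = 2904.
Total expenditure = P* × Q* = 172 × 2904 = 499488.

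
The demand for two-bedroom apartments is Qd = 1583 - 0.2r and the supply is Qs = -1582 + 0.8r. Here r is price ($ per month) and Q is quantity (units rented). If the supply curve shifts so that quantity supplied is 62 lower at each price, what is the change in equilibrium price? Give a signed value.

Equating demand and supply, 1583 - 0.2r = -1582 + 0.8r gives r = 3165, so r* = 3165.
Then Q* = 1583 - 0.2(3165) = 950.
After the shift, supply is Qs = -1644 + 0.8r.
New equilibrium: 3227 = r, so r = 3227 and Q = 937.6.
Δr = 3227 - 3165 = 62.

Δr = 62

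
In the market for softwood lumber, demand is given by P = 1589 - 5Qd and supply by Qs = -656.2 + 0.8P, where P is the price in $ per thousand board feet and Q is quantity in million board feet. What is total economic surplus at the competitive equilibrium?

In direct form, Qd = 317.8 - 0.2P.
Equating demand and supply, 317.8 - 0.2P = -656.2 + 0.8P gives P = 974, so P* = 974.
Plugging P* into demand: Q* = 317.8 - 0.2(974) = 123.
Demand choke price = 1589; supply choke price = 820.25. CS = ½(1589 - 974)(123) = 37822.5; PS = ½(974 - 820.25)(123) = 9455.625. Total surplus = 47278.125.

Total surplus = 47278.125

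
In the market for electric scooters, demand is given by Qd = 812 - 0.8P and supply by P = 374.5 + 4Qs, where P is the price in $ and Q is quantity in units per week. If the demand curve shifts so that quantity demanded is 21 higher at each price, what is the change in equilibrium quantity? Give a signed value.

In direct form, Qs = -93.625 + 0.25P.
Set Qd = Qs: 812 - 0.8P = -93.625 + 0.25P, so 905.625 = 1.05P and P* = 862.5.
From the demand curve, Q* = 812 - 0.8(862.5) = 122.
After the shift, demand is Qd = 833 - 0.8P.
New equilibrium: 926.625 = 1.05P, so P = 882.5 and Q = 127.
ΔQ = 127 - 122 = 5.

ΔQ = 5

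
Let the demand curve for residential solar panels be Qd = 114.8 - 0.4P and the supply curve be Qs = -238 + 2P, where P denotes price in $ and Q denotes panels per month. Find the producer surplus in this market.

Producer surplus = 784

The market clears where 114.8 - 0.4P = -238 + 2P. Rearranging, 2.4P = 352.8, hence P* = 147.
Plugging P* into demand: Q* = 114.8 - 0.4(147) = 56.
Supply choke price (Qs = 0): P = 119. Producer surplus = ½ × (147 - 119) × 56 = 784.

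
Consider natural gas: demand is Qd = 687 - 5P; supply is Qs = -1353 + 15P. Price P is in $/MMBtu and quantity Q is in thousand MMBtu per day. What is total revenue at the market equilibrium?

Total revenue = 18054

The market clears where 687 - 5P = -1353 + 15P. Rearranging, 20P = 2040, hence P* = 102.
Then Q* = 687 - 5(102) = 177.
Total revenue = P* × Q* = 102 × 177 = 18054.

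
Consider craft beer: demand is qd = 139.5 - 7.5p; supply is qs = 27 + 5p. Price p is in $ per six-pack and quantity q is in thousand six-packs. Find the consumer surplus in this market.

At equilibrium qd = qs, so 139.5 - 7.5p = 27 + 5p; collecting terms, 112.5 = 12.5p and p* = 9.
From the demand curve, q* = 139.5 - 7.5(9) = 72.
Demand choke price (qd = 0): p = 139.5/7.5 = 18.6. Consumer surplus = ½ × (18.6 - 9) × 72 = 345.6.

Consumer surplus = 345.6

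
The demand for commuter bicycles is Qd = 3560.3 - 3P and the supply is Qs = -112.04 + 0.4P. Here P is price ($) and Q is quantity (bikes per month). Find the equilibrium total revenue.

At equilibrium Qd = Qs, so 3560.3 - 3P = -112.04 + 0.4P; collecting terms, 3672.34 = 3.4P and P* = 1080.1.
Substitute back: Q* = 3560.3 - 3(1080.1) = 320.
Total revenue = P* × Q* = 1080.1 × 320 = 345632.

Total revenue = 345632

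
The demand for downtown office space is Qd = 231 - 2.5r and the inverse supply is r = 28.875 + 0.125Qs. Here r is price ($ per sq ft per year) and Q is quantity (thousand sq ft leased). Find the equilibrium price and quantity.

r* = 44, Q* = 121

Solving each curve for Q: Qs = -231 + 8r.
Set Qd = Qs: 231 - 2.5r = -231 + 8r, so 462 = 10.5r and r* = 44.
Then Q* = 231 - 2.5(44) = 121.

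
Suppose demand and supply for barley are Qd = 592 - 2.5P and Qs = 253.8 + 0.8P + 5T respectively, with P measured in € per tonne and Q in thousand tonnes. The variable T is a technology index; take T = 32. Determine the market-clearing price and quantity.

With T = 32, supply is Qs = 413.8 + 0.8P.
At equilibrium Qd = Qs, so 592 - 2.5P = 413.8 + 0.8P; collecting terms, 178.2 = 3.3P and P* = 54.
Substitute back: Q* = 592 - 2.5(54) = 457.

P* = 54, Q* = 457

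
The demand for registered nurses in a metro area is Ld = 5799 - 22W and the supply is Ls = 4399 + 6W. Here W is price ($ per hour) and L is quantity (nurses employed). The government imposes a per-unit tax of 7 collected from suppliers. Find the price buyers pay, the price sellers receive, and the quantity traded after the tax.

W_b = 51.5, W_s = 44.5, L = 4666

With a tax of 7 on suppliers, they supply based on the net price W_s = W_b - 7, so Ls = 4357 + 6W_b.
Equate demand and the shifted supply: 5799 - 22W_b = 4357 + 6W_b, giving 28W_b = 1442, so W_b = 51.5.
Then W_s = 51.5 - 7 = 44.5 and L = 5799 - 22(51.5) = 4666.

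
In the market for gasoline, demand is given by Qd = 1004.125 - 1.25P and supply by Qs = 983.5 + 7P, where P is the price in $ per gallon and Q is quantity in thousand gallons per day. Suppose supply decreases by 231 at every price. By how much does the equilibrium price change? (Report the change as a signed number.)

At equilibrium Qd = Qs, so 1004.125 - 1.25P = 983.5 + 7P; collecting terms, 20.625 = 8.25P and P* = 2.5.
Then Q* = 1004.125 - 1.25(2.5) = 1001.
After the shift, supply is Qs = 752.5 + 7P.
New equilibrium: 251.625 = 8.25P, so P = 30.5 and Q = 966.
ΔP = 30.5 - 2.5 = 28.

ΔP = 28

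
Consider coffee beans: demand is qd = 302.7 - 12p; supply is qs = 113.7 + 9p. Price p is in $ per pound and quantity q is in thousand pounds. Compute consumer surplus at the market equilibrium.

Set qd = qs: 302.7 - 12p = 113.7 + 9p, so 189 = 21p and p* = 9.
Substitute back: q* = 302.7 - 12(9) = 194.7.
Demand choke price (qd = 0): p = 302.7/12 = 25.225. Consumer surplus = ½ × (25.225 - 9) × 194.7 = 1579.50375.

Consumer surplus = 1579.50375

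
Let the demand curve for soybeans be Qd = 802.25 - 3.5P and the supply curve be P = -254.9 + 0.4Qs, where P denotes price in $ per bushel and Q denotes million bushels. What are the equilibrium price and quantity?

In direct form, Qs = 637.25 + 2.5P.
Set Qd = Qs: 802.25 - 3.5P = 637.25 + 2.5P, so 165 = 6P and P* = 27.5.
Plugging P* into demand: Q* = 802.25 - 3.5(27.5) = 706.

P* = 27.5, Q* = 706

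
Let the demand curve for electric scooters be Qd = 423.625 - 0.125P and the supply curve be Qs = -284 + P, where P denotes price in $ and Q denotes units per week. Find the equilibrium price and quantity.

P* = 629, Q* = 345

Equating demand and supply, 423.625 - 0.125P = -284 + P gives 1.125P = 707.625, so P* = 629.
Substitute back: Q* = 423.625 - 0.125(629) = 345.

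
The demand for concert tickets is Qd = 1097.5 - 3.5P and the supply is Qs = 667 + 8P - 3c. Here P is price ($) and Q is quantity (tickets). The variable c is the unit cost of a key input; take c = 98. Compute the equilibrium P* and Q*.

P* = 63, Q* = 877

With c = 98, supply is Qs = 373 + 8P.
The market clears where 1097.5 - 3.5P = 373 + 8P. Rearranging, 11.5P = 724.5, hence P* = 63.
Substitute back: Q* = 1097.5 - 3.5(63) = 877.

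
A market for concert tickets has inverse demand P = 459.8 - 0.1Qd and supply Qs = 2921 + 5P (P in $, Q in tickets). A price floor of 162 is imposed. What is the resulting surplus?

Surplus = 753

Inverting to quantity form: Qd = 4598 - 10P.
Evaluating both curves at the floor price 162 gives Qd = 2978, Qs = 3731.
Surplus = Qs - Qd = 3731 - 2978 = 753.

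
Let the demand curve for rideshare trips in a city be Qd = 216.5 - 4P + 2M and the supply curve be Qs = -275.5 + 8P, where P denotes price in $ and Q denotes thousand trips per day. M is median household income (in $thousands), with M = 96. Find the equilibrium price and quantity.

With M = 96, demand is Qd = 408.5 - 4P.
At equilibrium Qd = Qs, so 408.5 - 4P = -275.5 + 8P; collecting terms, 684 = 12P and P* = 57.
Then Q* = 408.5 - 4(57) = 180.5.

P* = 57, Q* = 180.5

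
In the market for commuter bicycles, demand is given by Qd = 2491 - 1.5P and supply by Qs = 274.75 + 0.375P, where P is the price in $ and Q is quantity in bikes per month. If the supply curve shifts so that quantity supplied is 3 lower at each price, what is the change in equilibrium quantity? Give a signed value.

Equating demand and supply, 2491 - 1.5P = 274.75 + 0.375P gives 1.875P = 2216.25, so P* = 1182.
Substitute back: Q* = 2491 - 1.5(1182) = 718.
After the shift, supply is Qs = 271.75 + 0.375P.
The new intersection has 2219.25 = 1.875P, i.e. P = 1183.6, Q = 715.6.
ΔQ = 715.6 - 718 = -2.4.

ΔQ = -2.4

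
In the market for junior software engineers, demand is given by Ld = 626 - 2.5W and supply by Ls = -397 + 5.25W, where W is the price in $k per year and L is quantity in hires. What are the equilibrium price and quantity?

The market clears where 626 - 2.5W = -397 + 5.25W. Rearranging, 7.75W = 1023, hence W* = 132.
Substitute back: L* = 626 - 2.5(132) = 296.

W* = 132, L* = 296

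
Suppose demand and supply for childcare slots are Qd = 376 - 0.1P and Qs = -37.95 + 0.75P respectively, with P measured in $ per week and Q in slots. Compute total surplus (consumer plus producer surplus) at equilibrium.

Total surplus = 607043.31

At equilibrium Qd = Qs, so 376 - 0.1P = -37.95 + 0.75P; collecting terms, 413.95 = 0.85P and P* = 487.
Then Q* = 376 - 0.1(487) = 327.3.
Demand choke price = 3760; supply choke price = 50.6. CS = ½(3760 - 487)(327.3) = 535626.45; PS = ½(487 - 50.6)(327.3) = 71416.86. Total surplus = 607043.31.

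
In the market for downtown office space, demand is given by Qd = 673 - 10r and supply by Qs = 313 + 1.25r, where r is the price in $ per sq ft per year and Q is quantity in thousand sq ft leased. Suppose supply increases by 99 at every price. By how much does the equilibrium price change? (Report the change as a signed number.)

Equating demand and supply, 673 - 10r = 313 + 1.25r gives 11.25r = 360, so r* = 32.
Substitute back: Q* = 673 - 10(32) = 353.
After the shift, supply is Qs = 412 + 1.25r.
Re-solving, 11.25r = 261 gives r = 23.2 and Q = 441.
Δr = 23.2 - 32 = -8.8.

Δr = -8.8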